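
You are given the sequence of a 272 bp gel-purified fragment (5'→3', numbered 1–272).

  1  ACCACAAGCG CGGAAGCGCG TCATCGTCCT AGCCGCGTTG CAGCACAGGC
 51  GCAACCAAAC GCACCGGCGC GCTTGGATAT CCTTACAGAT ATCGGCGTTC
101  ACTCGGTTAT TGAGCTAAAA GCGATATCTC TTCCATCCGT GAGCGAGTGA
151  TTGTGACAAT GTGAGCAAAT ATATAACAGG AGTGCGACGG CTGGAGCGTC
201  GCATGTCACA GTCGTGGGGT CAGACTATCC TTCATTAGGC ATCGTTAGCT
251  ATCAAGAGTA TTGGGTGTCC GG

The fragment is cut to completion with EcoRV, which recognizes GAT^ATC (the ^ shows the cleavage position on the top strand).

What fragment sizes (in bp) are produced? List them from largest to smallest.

147, 78, 35, 12 bp

EcoRV sites (GATATC) start at positions 76, 88, 123.
EcoRV cuts after base 3 of each site, so after positions 78, 90, 125.
Linear molecule, 3 cuts → 4 fragments:
  1–78 → 78 bp
  79–90 → 12 bp
  91–125 → 35 bp
  126–272 → 147 bp
Sorted largest to smallest: 147, 78, 35, 12 bp.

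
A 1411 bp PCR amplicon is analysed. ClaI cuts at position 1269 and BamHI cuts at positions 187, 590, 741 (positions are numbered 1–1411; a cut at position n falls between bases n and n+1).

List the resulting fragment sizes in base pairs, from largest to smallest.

Combined cut positions (sorted): 187, 590, 741, 1269.
Linear molecule, 4 cuts → 5 fragments:
  187 − 0 = 187 bp
  590 − 187 = 403 bp
  741 − 590 = 151 bp
  1269 − 741 = 528 bp
  1411 − 1269 = 142 bp
Sorted largest to smallest: 528, 403, 187, 151, 142 bp.

528, 403, 187, 151, 142 bp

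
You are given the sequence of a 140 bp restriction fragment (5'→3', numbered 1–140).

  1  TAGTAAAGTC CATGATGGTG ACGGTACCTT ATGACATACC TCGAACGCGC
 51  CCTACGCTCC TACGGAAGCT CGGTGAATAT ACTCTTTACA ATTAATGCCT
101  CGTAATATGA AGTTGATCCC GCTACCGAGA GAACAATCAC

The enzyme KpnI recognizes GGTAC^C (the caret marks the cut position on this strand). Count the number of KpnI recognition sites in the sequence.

GGTACC occurs starting at position 23.
KpnI cuts at 1 site.

1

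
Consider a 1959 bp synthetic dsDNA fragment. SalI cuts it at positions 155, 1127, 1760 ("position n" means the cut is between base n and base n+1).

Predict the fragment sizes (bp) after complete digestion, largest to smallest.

Linear molecule, 3 cuts → 4 fragments:
  155 − 0 = 155 bp
  1127 − 155 = 972 bp
  1760 − 1127 = 633 bp
  1959 − 1760 = 199 bp
Sorted largest to smallest: 972, 633, 199, 155 bp.

972, 633, 199, 155 bp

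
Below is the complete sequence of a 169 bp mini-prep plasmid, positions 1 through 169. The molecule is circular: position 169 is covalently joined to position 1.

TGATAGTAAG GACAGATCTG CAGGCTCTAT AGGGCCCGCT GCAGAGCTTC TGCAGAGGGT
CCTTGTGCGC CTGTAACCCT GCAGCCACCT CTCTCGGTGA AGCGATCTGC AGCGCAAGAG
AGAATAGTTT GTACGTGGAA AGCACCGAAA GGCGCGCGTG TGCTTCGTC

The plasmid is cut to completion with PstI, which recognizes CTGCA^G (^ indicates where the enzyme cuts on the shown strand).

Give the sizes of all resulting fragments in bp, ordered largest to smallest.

80, 29, 28, 21, 11 bp

PstI sites (CTGCAG) start at positions 18, 39, 50, 79, 107.
PstI cuts after base 5 of each site (before the last base), so after positions 22, 43, 54, 83, 111.
Circular molecule, 5 cuts → 5 fragments:
  23–43 → 21 bp
  44–54 → 11 bp
  55–83 → 29 bp
  84–111 → 28 bp
  112–169 then 1–22 → 58 + 22 = 80 bp
Sorted largest to smallest: 80, 29, 28, 21, 11 bp.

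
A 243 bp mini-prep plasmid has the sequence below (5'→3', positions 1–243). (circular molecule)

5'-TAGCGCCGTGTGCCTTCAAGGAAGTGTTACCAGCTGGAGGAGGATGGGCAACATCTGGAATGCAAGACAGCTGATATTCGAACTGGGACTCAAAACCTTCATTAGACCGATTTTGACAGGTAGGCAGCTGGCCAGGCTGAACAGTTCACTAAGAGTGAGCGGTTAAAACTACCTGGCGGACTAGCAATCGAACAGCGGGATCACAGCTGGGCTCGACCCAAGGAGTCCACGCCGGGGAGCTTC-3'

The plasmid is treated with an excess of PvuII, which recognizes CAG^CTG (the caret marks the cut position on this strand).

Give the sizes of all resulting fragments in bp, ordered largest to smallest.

79, 70, 57, 37 bp

PvuII sites (CAGCTG) start at positions 31, 68, 125, 204.
PvuII cuts after base 3 of each site, so after positions 33, 70, 127, 206.
Circular molecule, 4 cuts → 4 fragments:
  34–70 → 37 bp
  71–127 → 57 bp
  128–206 → 79 bp
  207–243 then 1–33 → 37 + 33 = 70 bp
Sorted largest to smallest: 79, 70, 57, 37 bp.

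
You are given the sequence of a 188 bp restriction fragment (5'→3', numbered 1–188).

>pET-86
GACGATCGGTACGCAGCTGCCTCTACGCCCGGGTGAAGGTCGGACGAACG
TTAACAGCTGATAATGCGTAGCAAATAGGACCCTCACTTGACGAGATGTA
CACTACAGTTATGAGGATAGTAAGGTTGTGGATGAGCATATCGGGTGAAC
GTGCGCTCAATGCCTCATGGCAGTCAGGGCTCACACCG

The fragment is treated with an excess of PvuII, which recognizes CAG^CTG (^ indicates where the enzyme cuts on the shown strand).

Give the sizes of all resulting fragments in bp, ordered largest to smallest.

PvuII sites (CAGCTG) start at positions 14, 55.
PvuII cuts after base 3 of each site, so after positions 16, 57.
Linear molecule, 2 cuts → 3 fragments:
  1–16 → 16 bp
  17–57 → 41 bp
  58–188 → 131 bp
Sorted largest to smallest: 131, 41, 16 bp.

131, 41, 16 bp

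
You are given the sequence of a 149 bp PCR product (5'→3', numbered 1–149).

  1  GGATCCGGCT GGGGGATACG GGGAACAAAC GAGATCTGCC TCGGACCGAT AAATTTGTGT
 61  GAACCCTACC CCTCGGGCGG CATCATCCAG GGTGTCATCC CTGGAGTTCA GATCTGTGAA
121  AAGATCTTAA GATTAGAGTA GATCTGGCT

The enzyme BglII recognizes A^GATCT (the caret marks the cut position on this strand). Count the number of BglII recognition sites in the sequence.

4

AGATCT occurs starting at positions 32, 110, 122, 140.
BglII cuts at 4 sites.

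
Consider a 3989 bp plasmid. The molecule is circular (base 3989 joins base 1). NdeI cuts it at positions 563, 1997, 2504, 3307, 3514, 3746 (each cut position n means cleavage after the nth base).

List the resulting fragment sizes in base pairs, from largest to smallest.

Circular molecule, 6 cuts → 6 fragments:
  1997 − 563 = 1434 bp
  2504 − 1997 = 507 bp
  3307 − 2504 = 803 bp
  3514 − 3307 = 207 bp
  3746 − 3514 = 232 bp
  wrap: 3989 − 3746 + 563 = 806 bp
Sorted largest to smallest: 1434, 806, 803, 507, 232, 207 bp.

1434, 806, 803, 507, 232, 207 bp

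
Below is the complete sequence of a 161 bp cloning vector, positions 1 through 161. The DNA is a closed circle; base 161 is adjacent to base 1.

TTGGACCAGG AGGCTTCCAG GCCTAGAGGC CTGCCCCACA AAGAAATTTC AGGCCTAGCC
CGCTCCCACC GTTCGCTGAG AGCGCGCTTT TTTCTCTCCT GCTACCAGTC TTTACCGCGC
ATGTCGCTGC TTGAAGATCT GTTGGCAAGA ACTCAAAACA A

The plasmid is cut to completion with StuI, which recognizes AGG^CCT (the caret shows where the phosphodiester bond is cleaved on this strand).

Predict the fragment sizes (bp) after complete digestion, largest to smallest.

StuI sites (AGGCCT) start at positions 19, 27, 51.
StuI cuts after base 3 of each site, so after positions 21, 29, 53.
Circular molecule, 3 cuts → 3 fragments:
  22–29 → 8 bp
  30–53 → 24 bp
  54–161 then 1–21 → 108 + 21 = 129 bp
Sorted largest to smallest: 129, 24, 8 bp.

129, 24, 8 bp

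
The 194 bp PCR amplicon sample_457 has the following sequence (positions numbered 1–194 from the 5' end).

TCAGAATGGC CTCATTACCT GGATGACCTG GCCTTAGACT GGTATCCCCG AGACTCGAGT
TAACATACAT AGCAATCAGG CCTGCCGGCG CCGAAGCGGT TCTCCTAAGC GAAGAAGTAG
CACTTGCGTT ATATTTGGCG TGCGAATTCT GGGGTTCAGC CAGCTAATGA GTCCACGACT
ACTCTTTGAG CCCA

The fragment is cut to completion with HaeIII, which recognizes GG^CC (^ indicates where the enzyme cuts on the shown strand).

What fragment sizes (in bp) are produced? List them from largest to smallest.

114, 49, 22, 9 bp

HaeIII sites (GGCC) start at positions 8, 30, 79.
HaeIII cuts after base 2 of each site, so after positions 9, 31, 80.
Linear molecule, 3 cuts → 4 fragments:
  1–9 → 9 bp
  10–31 → 22 bp
  32–80 → 49 bp
  81–194 → 114 bp
Sorted largest to smallest: 114, 49, 22, 9 bp.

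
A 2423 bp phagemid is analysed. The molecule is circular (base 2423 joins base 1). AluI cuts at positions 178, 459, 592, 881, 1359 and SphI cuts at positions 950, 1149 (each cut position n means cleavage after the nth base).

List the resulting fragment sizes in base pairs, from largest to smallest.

Combined cut positions (sorted): 178, 459, 592, 881, 950, 1149, 1359.
Circular molecule, 7 cuts → 7 fragments:
  459 − 178 = 281 bp
  592 − 459 = 133 bp
  881 − 592 = 289 bp
  950 − 881 = 69 bp
  1149 − 950 = 199 bp
  1359 − 1149 = 210 bp
  wrap: 2423 − 1359 + 178 = 1242 bp
Sorted largest to smallest: 1242, 289, 281, 210, 199, 133, 69 bp.

1242, 289, 281, 210, 199, 133, 69 bp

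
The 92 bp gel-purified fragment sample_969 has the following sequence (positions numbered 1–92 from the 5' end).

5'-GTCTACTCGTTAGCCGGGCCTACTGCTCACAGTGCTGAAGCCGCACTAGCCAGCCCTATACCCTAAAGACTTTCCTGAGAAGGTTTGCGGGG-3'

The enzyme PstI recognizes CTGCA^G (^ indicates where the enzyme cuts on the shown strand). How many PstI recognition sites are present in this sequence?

No occurrence of CTGCAG is present in the sequence.
PstI does not cut: 0 sites.

0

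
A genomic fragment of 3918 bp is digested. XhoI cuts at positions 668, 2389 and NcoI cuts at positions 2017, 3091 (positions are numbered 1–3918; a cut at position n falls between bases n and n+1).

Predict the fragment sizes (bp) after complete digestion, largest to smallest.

1349, 827, 702, 668, 372 bp

Combined cut positions (sorted): 668, 2017, 2389, 3091.
Linear molecule, 4 cuts → 5 fragments:
  668 − 0 = 668 bp
  2017 − 668 = 1349 bp
  2389 − 2017 = 372 bp
  3091 − 2389 = 702 bp
  3918 − 3091 = 827 bp
Sorted largest to smallest: 1349, 827, 702, 668, 372 bp.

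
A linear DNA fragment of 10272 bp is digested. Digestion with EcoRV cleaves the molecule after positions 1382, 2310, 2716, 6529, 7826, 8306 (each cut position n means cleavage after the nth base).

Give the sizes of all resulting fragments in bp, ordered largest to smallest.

3813, 1966, 1382, 1297, 928, 480, 406 bp

Linear molecule, 6 cuts → 7 fragments:
  1382 − 0 = 1382 bp
  2310 − 1382 = 928 bp
  2716 − 2310 = 406 bp
  6529 − 2716 = 3813 bp
  7826 − 6529 = 1297 bp
  8306 − 7826 = 480 bp
  10272 − 8306 = 1966 bp
Sorted largest to smallest: 3813, 1966, 1382, 1297, 928, 480, 406 bp.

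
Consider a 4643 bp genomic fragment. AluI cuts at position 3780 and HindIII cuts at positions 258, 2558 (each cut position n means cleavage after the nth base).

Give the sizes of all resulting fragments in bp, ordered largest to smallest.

Combined cut positions (sorted): 258, 2558, 3780.
Linear molecule, 3 cuts → 4 fragments:
  258 − 0 = 258 bp
  2558 − 258 = 2300 bp
  3780 − 2558 = 1222 bp
  4643 − 3780 = 863 bp
Sorted largest to smallest: 2300, 1222, 863, 258 bp.

2300, 1222, 863, 258 bp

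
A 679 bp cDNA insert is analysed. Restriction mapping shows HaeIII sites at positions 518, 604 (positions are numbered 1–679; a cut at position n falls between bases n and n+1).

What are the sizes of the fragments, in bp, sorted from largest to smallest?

518, 86, 75 bp

Linear molecule, 2 cuts → 3 fragments:
  518 − 0 = 518 bp
  604 − 518 = 86 bp
  679 − 604 = 75 bp
Sorted largest to smallest: 518, 86, 75 bp.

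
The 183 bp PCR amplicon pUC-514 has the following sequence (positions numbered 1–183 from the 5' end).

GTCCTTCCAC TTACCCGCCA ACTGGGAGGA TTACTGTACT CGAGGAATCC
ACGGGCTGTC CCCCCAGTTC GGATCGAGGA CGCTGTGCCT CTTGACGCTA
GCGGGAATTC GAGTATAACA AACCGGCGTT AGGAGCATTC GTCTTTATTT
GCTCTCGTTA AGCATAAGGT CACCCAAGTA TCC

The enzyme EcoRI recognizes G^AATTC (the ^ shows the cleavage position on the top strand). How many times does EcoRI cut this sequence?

GAATTC occurs starting at position 105.
EcoRI cuts at 1 site.

1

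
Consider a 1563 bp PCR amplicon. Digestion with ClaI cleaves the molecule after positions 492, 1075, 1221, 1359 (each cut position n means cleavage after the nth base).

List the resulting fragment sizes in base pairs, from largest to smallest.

Linear molecule, 4 cuts → 5 fragments:
  492 − 0 = 492 bp
  1075 − 492 = 583 bp
  1221 − 1075 = 146 bp
  1359 − 1221 = 138 bp
  1563 − 1359 = 204 bp
Sorted largest to smallest: 583, 492, 204, 146, 138 bp.

583, 492, 204, 146, 138 bp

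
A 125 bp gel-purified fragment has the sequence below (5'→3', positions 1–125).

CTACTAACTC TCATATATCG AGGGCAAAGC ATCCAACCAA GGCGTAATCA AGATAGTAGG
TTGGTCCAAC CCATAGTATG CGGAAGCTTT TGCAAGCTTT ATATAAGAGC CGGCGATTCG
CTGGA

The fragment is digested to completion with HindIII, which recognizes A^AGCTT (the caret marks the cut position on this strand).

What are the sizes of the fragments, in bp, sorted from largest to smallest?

HindIII sites (AAGCTT) start at positions 84, 94.
HindIII cuts after the first base of each site, so after positions 84, 94.
Linear molecule, 2 cuts → 3 fragments:
  1–84 → 84 bp
  85–94 → 10 bp
  95–125 → 31 bp
Sorted largest to smallest: 84, 31, 10 bp.

84, 31, 10 bp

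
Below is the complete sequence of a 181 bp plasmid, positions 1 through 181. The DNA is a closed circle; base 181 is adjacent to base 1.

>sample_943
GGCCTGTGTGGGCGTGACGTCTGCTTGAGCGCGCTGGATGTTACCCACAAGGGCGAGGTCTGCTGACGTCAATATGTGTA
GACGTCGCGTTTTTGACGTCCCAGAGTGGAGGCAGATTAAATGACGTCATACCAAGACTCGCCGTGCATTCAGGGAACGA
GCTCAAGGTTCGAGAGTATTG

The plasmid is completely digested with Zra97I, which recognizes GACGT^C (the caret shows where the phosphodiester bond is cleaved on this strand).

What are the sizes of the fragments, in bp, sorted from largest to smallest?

74, 49, 28, 16, 14 bp

Zra97I sites (GACGTC) start at positions 16, 65, 81, 95, 123.
Zra97I cuts after base 5 of each site (before the last base), so after positions 20, 69, 85, 99, 127.
Circular molecule, 5 cuts → 5 fragments:
  21–69 → 49 bp
  70–85 → 16 bp
  86–99 → 14 bp
  100–127 → 28 bp
  128–181 then 1–20 → 54 + 20 = 74 bp
Sorted largest to smallest: 74, 49, 28, 16, 14 bp.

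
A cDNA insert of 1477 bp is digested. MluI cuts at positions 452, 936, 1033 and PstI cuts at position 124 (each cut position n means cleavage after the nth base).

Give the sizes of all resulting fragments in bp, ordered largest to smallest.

Combined cut positions (sorted): 124, 452, 936, 1033.
Linear molecule, 4 cuts → 5 fragments:
  124 − 0 = 124 bp
  452 − 124 = 328 bp
  936 − 452 = 484 bp
  1033 − 936 = 97 bp
  1477 − 1033 = 444 bp
Sorted largest to smallest: 484, 444, 328, 124, 97 bp.

484, 444, 328, 124, 97 bp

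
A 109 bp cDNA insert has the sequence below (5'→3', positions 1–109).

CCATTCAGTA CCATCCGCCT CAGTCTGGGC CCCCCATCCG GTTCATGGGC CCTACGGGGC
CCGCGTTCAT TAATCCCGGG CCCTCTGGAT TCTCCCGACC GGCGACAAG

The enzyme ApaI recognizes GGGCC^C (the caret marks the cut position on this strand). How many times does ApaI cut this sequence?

GGGCCC occurs starting at positions 27, 47, 57, 78.
ApaI cuts at 4 sites.

4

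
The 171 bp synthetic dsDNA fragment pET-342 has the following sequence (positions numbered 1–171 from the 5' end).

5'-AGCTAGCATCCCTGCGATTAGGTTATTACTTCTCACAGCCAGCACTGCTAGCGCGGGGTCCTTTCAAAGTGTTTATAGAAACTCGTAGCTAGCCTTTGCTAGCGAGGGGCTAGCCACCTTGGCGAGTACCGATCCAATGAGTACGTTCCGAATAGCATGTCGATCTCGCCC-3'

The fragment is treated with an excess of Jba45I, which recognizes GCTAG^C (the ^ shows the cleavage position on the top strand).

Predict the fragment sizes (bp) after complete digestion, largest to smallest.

58, 45, 41, 11, 10, 6 bp

Jba45I sites (GCTAGC) start at positions 2, 47, 88, 98, 109.
Jba45I cuts after base 5 of each site (before the last base), so after positions 6, 51, 92, 102, 113.
Linear molecule, 5 cuts → 6 fragments:
  1–6 → 6 bp
  7–51 → 45 bp
  52–92 → 41 bp
  93–102 → 10 bp
  103–113 → 11 bp
  114–171 → 58 bp
Sorted largest to smallest: 58, 45, 41, 11, 10, 6 bp.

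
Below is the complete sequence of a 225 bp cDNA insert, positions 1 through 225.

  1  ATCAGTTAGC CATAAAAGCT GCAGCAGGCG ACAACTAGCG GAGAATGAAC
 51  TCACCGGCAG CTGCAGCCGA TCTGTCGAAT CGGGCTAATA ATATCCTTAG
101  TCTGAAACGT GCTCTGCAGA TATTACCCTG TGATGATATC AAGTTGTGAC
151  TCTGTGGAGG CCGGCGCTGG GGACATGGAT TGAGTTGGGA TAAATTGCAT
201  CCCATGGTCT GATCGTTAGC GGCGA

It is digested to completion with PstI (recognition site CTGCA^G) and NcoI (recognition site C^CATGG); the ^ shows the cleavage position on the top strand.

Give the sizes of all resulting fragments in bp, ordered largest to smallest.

PstI sites (CTGCAG) start at positions 19, 61, 114.
PstI cuts after base 5 of each site (before the last base), so after positions 23, 65, 118.
The NcoI site (CCATGG) starts at position 202.
NcoI cuts after the first base of each site, so after position 202.
Combined cut positions: 23, 65, 118, 202.
Linear molecule, 4 cuts → 5 fragments:
  1–23 → 23 bp
  24–65 → 42 bp
  66–118 → 53 bp
  119–202 → 84 bp
  203–225 → 23 bp
Sorted largest to smallest: 84, 53, 42, 23, 23 bp.

84, 53, 42, 23, 23 bp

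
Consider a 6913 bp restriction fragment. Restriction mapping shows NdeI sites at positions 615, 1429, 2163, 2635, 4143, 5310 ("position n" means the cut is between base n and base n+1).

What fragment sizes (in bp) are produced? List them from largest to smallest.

Linear molecule, 6 cuts → 7 fragments:
  615 − 0 = 615 bp
  1429 − 615 = 814 bp
  2163 − 1429 = 734 bp
  2635 − 2163 = 472 bp
  4143 − 2635 = 1508 bp
  5310 − 4143 = 1167 bp
  6913 − 5310 = 1603 bp
Sorted largest to smallest: 1603, 1508, 1167, 814, 734, 615, 472 bp.

1603, 1508, 1167, 814, 734, 615, 472 bp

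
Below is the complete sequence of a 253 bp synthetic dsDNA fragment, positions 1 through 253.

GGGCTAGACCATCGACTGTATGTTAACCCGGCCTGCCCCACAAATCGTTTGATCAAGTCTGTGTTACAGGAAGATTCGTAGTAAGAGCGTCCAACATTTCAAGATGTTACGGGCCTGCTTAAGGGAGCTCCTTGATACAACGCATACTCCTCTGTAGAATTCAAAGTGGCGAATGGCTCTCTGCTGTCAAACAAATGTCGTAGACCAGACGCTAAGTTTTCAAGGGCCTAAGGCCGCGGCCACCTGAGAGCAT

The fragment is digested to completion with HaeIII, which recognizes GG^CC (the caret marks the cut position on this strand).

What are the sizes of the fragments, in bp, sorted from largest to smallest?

HaeIII sites (GGCC) start at positions 30, 112, 225, 232, 238.
HaeIII cuts after base 2 of each site, so after positions 31, 113, 226, 233, 239.
Linear molecule, 5 cuts → 6 fragments:
  1–31 → 31 bp
  32–113 → 82 bp
  114–226 → 113 bp
  227–233 → 7 bp
  234–239 → 6 bp
  240–253 → 14 bp
Sorted largest to smallest: 113, 82, 31, 14, 7, 6 bp.

113, 82, 31, 14, 7, 6 bp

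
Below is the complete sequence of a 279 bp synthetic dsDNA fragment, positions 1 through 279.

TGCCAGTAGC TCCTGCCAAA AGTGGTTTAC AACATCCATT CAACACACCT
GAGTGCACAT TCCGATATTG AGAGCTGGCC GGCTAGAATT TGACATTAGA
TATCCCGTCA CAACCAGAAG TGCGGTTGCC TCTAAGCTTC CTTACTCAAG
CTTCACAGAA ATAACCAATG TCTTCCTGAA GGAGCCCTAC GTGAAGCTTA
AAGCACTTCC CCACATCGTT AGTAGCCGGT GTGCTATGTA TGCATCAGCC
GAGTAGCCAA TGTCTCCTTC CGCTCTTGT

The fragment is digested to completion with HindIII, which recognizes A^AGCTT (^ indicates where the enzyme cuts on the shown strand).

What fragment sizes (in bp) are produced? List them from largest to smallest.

HindIII sites (AAGCTT) start at positions 134, 148, 194.
HindIII cuts after the first base of each site, so after positions 134, 148, 194.
Linear molecule, 3 cuts → 4 fragments:
  1–134 → 134 bp
  135–148 → 14 bp
  149–194 → 46 bp
  195–279 → 85 bp
Sorted largest to smallest: 134, 85, 46, 14 bp.

134, 85, 46, 14 bp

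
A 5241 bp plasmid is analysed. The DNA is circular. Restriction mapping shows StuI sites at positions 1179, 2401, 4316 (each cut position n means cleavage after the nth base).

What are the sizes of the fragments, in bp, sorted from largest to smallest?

Circular molecule, 3 cuts → 3 fragments:
  2401 − 1179 = 1222 bp
  4316 − 2401 = 1915 bp
  wrap: 5241 − 4316 + 1179 = 2104 bp
Sorted largest to smallest: 2104, 1915, 1222 bp.

2104, 1915, 1222 bp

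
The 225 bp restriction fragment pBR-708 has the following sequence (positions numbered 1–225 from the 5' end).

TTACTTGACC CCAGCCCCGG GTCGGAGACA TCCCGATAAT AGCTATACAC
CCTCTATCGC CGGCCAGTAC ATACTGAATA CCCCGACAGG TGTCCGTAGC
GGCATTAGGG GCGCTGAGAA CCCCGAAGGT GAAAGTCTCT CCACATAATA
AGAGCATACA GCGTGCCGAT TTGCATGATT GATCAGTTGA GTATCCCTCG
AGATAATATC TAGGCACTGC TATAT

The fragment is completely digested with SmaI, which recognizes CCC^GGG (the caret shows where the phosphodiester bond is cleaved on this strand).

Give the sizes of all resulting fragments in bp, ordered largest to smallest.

207, 18 bp

The SmaI site (CCCGGG) starts at position 16.
SmaI cuts after base 3 of each site, so after position 18.
Linear molecule, 1 cut → 2 fragments:
  1–18 → 18 bp
  19–225 → 207 bp
Sorted largest to smallest: 207, 18 bp.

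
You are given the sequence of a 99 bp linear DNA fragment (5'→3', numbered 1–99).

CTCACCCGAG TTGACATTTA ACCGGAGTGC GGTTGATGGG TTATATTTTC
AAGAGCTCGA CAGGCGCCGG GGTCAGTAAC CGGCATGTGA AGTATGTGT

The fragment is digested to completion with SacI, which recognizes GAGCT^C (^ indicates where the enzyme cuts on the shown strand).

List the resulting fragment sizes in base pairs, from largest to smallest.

57, 42 bp

The SacI site (GAGCTC) starts at position 53.
SacI cuts after base 5 of each site (before the last base), so after position 57.
Linear molecule, 1 cut → 2 fragments:
  1–57 → 57 bp
  58–99 → 42 bp
Sorted largest to smallest: 57, 42 bp.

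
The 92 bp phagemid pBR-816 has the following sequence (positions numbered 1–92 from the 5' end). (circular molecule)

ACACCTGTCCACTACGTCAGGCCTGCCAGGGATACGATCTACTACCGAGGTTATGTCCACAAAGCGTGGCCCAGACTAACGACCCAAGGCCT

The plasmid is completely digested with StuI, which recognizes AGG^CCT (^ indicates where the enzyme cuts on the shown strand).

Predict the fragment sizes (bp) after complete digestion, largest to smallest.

StuI sites (AGGCCT) start at positions 19, 87.
StuI cuts after base 3 of each site, so after positions 21, 89.
Circular molecule, 2 cuts → 2 fragments:
  22–89 → 68 bp
  90–92 then 1–21 → 3 + 21 = 24 bp
Sorted largest to smallest: 68, 24 bp.

68, 24 bp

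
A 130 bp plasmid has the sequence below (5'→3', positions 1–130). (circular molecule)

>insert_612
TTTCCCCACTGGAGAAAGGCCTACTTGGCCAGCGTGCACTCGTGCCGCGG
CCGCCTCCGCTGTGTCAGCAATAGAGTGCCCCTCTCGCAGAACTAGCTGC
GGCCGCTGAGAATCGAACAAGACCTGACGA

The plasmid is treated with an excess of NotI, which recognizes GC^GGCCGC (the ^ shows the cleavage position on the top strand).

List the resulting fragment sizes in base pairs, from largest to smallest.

78, 52 bp

NotI sites (GCGGCCGC) start at positions 47, 99.
NotI cuts after base 2 of each site, so after positions 48, 100.
Circular molecule, 2 cuts → 2 fragments:
  49–100 → 52 bp
  101–130 then 1–48 → 30 + 48 = 78 bp
Sorted largest to smallest: 78, 52 bp.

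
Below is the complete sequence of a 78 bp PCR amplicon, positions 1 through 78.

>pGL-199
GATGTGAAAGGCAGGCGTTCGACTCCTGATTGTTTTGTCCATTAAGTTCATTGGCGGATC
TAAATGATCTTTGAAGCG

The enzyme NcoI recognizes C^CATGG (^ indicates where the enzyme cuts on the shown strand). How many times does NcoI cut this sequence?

0

No occurrence of CCATGG is present in the sequence.
NcoI does not cut: 0 sites.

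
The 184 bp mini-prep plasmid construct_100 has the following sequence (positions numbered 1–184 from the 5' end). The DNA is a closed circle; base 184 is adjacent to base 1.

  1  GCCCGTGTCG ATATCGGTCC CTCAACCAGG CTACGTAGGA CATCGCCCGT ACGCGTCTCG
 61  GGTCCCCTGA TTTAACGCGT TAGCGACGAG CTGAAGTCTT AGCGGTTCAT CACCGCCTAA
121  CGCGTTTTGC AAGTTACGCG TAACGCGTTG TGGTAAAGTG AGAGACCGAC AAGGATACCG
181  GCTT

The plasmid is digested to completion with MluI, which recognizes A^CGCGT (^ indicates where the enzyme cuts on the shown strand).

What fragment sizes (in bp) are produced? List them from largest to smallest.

MluI sites (ACGCGT) start at positions 51, 75, 120, 136, 143.
MluI cuts after the first base of each site, so after positions 51, 75, 120, 136, 143.
Circular molecule, 5 cuts → 5 fragments:
  52–75 → 24 bp
  76–120 → 45 bp
  121–136 → 16 bp
  137–143 → 7 bp
  144–184 then 1–51 → 41 + 51 = 92 bp
Sorted largest to smallest: 92, 45, 24, 16, 7 bp.

92, 45, 24, 16, 7 bp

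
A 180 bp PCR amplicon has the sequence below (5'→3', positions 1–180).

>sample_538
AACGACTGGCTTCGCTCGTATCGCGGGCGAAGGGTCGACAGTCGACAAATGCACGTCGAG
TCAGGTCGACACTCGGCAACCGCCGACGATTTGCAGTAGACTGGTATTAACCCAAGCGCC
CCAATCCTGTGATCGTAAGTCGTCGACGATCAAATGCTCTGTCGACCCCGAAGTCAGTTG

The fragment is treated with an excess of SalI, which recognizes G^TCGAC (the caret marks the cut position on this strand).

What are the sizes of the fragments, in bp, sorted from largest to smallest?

SalI sites (GTCGAC) start at positions 34, 41, 65, 142, 161.
SalI cuts after the first base of each site, so after positions 34, 41, 65, 142, 161.
Linear molecule, 5 cuts → 6 fragments:
  1–34 → 34 bp
  35–41 → 7 bp
  42–65 → 24 bp
  66–142 → 77 bp
  143–161 → 19 bp
  162–180 → 19 bp
Sorted largest to smallest: 77, 34, 24, 19, 19, 7 bp.

77, 34, 24, 19, 19, 7 bp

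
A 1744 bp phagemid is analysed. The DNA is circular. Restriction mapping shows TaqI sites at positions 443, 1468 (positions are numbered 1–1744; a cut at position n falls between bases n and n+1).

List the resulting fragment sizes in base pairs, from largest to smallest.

Circular molecule, 2 cuts → 2 fragments:
  1468 − 443 = 1025 bp
  wrap: 1744 − 1468 + 443 = 719 bp
Sorted largest to smallest: 1025, 719 bp.

1025, 719 bp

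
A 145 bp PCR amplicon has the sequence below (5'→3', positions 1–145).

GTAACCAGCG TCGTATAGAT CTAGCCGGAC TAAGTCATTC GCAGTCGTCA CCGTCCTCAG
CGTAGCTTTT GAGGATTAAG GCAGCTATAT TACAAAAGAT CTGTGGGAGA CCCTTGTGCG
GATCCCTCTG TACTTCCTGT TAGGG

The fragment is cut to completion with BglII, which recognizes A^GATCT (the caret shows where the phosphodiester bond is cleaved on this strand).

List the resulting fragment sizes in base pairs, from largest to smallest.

80, 48, 17 bp

BglII sites (AGATCT) start at positions 17, 97.
BglII cuts after the first base of each site, so after positions 17, 97.
Linear molecule, 2 cuts → 3 fragments:
  1–17 → 17 bp
  18–97 → 80 bp
  98–145 → 48 bp
Sorted largest to smallest: 80, 48, 17 bp.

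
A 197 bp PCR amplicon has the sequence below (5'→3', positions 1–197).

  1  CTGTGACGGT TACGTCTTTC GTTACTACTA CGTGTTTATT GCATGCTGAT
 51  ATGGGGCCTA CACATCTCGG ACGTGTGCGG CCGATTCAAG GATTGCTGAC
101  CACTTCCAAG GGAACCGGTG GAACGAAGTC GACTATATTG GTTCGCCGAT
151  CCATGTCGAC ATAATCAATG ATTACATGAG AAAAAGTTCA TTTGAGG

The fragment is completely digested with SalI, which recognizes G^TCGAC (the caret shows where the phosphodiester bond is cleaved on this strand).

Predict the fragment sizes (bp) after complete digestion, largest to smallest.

SalI sites (GTCGAC) start at positions 128, 155.
SalI cuts after the first base of each site, so after positions 128, 155.
Linear molecule, 2 cuts → 3 fragments:
  1–128 → 128 bp
  129–155 → 27 bp
  156–197 → 42 bp
Sorted largest to smallest: 128, 42, 27 bp.

128, 42, 27 bp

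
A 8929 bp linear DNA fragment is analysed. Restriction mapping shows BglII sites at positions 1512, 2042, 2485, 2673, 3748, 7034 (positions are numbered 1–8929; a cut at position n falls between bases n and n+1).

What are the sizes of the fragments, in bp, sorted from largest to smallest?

Linear molecule, 6 cuts → 7 fragments:
  1512 − 0 = 1512 bp
  2042 − 1512 = 530 bp
  2485 − 2042 = 443 bp
  2673 − 2485 = 188 bp
  3748 − 2673 = 1075 bp
  7034 − 3748 = 3286 bp
  8929 − 7034 = 1895 bp
Sorted largest to smallest: 3286, 1895, 1512, 1075, 530, 443, 188 bp.

3286, 1895, 1512, 1075, 530, 443, 188 bp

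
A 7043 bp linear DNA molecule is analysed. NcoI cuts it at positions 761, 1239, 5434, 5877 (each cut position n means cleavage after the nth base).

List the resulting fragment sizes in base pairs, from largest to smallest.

Linear molecule, 4 cuts → 5 fragments:
  761 − 0 = 761 bp
  1239 − 761 = 478 bp
  5434 − 1239 = 4195 bp
  5877 − 5434 = 443 bp
  7043 − 5877 = 1166 bp
Sorted largest to smallest: 4195, 1166, 761, 478, 443 bp.

4195, 1166, 761, 478, 443 bp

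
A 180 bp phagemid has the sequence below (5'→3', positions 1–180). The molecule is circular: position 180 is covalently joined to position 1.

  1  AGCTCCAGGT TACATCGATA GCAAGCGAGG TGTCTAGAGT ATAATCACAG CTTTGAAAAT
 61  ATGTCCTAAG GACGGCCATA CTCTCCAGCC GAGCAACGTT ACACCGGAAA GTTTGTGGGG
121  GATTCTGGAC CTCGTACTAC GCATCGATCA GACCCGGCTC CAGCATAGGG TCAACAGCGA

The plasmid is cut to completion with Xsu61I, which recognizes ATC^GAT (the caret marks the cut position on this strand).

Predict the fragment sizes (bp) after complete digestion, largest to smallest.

129, 51 bp

Xsu61I sites (ATCGAT) start at positions 14, 143.
Xsu61I cuts after base 3 of each site, so after positions 16, 145.
Circular molecule, 2 cuts → 2 fragments:
  17–145 → 129 bp
  146–180 then 1–16 → 35 + 16 = 51 bp
Sorted largest to smallest: 129, 51 bp.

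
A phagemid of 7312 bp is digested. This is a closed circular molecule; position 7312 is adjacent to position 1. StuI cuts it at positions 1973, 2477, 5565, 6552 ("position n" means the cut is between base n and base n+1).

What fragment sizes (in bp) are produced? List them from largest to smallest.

3088, 2733, 987, 504 bp

Circular molecule, 4 cuts → 4 fragments:
  2477 − 1973 = 504 bp
  5565 − 2477 = 3088 bp
  6552 − 5565 = 987 bp
  wrap: 7312 − 6552 + 1973 = 2733 bp
Sorted largest to smallest: 3088, 2733, 987, 504 bp.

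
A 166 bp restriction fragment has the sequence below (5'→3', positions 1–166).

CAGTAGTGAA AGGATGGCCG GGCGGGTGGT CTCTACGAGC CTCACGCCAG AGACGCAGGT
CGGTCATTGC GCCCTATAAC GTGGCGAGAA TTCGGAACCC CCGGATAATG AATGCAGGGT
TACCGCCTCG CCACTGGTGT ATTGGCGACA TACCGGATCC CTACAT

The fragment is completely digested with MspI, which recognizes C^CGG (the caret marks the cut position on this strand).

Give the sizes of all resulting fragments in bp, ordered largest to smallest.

83, 52, 18, 13 bp

MspI sites (CCGG) start at positions 18, 101, 153.
MspI cuts after the first base of each site, so after positions 18, 101, 153.
Linear molecule, 3 cuts → 4 fragments:
  1–18 → 18 bp
  19–101 → 83 bp
  102–153 → 52 bp
  154–166 → 13 bp
Sorted largest to smallest: 83, 52, 18, 13 bp.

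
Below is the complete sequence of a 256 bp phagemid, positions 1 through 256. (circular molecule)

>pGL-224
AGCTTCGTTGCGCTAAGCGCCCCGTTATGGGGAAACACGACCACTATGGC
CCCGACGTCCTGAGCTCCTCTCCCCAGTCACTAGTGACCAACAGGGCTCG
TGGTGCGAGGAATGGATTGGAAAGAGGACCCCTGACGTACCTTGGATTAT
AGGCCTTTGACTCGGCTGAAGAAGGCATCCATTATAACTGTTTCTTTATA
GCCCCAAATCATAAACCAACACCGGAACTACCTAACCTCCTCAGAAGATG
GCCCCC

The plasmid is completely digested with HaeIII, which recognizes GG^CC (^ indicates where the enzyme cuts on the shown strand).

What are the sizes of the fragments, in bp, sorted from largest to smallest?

HaeIII sites (GGCC) start at positions 48, 152, 250.
HaeIII cuts after base 2 of each site, so after positions 49, 153, 251.
Circular molecule, 3 cuts → 3 fragments:
  50–153 → 104 bp
  154–251 → 98 bp
  252–256 then 1–49 → 5 + 49 = 54 bp
Sorted largest to smallest: 104, 98, 54 bp.

104, 98, 54 bp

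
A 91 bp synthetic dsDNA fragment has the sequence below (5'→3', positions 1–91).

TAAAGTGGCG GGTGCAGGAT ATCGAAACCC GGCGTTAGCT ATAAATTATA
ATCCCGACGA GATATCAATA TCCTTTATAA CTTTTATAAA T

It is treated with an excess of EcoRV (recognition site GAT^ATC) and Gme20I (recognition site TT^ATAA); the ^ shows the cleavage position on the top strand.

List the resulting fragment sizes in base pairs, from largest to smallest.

EcoRV sites (GATATC) start at positions 18, 61.
EcoRV cuts after base 3 of each site, so after positions 20, 63.
Gme20I sites (TTATAA) start at positions 46, 75, 84.
Gme20I cuts after base 2 of each site, so after positions 47, 76, 85.
Combined cut positions: 20, 47, 63, 76, 85.
Linear molecule, 5 cuts → 6 fragments:
  1–20 → 20 bp
  21–47 → 27 bp
  48–63 → 16 bp
  64–76 → 13 bp
  77–85 → 9 bp
  86–91 → 6 bp
Sorted largest to smallest: 27, 20, 16, 13, 9, 6 bp.

27, 20, 16, 13, 9, 6 bp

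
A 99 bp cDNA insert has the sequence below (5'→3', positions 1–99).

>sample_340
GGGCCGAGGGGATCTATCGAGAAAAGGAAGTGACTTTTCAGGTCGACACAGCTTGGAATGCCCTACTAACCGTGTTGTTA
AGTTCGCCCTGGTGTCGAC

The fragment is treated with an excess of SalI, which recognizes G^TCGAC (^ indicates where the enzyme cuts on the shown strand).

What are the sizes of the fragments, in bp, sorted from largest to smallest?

SalI sites (GTCGAC) start at positions 42, 94.
SalI cuts after the first base of each site, so after positions 42, 94.
Linear molecule, 2 cuts → 3 fragments:
  1–42 → 42 bp
  43–94 → 52 bp
  95–99 → 5 bp
Sorted largest to smallest: 52, 42, 5 bp.

52, 42, 5 bp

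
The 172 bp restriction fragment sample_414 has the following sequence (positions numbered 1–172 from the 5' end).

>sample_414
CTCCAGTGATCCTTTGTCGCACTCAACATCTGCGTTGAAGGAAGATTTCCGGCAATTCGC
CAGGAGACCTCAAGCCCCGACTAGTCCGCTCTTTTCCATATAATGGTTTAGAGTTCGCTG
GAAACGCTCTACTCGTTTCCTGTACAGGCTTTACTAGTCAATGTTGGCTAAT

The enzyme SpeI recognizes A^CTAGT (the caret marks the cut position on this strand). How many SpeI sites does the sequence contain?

ACTAGT occurs starting at positions 80, 153.
SpeI cuts at 2 sites.

2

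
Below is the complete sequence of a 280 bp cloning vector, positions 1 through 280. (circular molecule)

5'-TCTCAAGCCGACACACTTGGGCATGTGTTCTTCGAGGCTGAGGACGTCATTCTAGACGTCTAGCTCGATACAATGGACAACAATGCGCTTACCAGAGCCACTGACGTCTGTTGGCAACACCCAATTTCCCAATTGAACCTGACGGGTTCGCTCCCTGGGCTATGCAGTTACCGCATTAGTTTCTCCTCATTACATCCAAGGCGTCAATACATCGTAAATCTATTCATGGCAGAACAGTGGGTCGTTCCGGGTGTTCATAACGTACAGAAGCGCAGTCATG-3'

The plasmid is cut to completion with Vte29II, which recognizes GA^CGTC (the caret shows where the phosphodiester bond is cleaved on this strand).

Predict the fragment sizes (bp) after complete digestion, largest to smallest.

220, 48, 12 bp

Vte29II sites (GACGTC) start at positions 43, 55, 103.
Vte29II cuts after base 2 of each site, so after positions 44, 56, 104.
Circular molecule, 3 cuts → 3 fragments:
  45–56 → 12 bp
  57–104 → 48 bp
  105–280 then 1–44 → 176 + 44 = 220 bp
Sorted largest to smallest: 220, 48, 12 bp.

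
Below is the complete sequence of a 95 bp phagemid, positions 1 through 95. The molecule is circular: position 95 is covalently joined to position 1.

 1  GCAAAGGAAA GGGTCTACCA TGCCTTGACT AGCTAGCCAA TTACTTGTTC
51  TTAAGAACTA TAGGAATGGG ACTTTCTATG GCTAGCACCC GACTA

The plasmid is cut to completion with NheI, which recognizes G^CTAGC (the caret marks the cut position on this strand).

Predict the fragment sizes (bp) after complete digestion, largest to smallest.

NheI sites (GCTAGC) start at positions 32, 81.
NheI cuts after the first base of each site, so after positions 32, 81.
Circular molecule, 2 cuts → 2 fragments:
  33–81 → 49 bp
  82–95 then 1–32 → 14 + 32 = 46 bp
Sorted largest to smallest: 49, 46 bp.

49, 46 bp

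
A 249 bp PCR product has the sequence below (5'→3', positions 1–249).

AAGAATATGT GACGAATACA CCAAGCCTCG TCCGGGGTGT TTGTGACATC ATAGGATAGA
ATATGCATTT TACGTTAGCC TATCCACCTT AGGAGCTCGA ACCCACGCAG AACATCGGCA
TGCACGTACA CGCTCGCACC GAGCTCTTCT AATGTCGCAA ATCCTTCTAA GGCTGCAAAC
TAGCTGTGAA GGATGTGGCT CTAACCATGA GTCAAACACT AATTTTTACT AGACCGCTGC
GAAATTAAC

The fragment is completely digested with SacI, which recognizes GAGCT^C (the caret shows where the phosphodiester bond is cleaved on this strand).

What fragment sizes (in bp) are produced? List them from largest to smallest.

SacI sites (GAGCTC) start at positions 93, 141.
SacI cuts after base 5 of each site (before the last base), so after positions 97, 145.
Linear molecule, 2 cuts → 3 fragments:
  1–97 → 97 bp
  98–145 → 48 bp
  146–249 → 104 bp
Sorted largest to smallest: 104, 97, 48 bp.

104, 97, 48 bp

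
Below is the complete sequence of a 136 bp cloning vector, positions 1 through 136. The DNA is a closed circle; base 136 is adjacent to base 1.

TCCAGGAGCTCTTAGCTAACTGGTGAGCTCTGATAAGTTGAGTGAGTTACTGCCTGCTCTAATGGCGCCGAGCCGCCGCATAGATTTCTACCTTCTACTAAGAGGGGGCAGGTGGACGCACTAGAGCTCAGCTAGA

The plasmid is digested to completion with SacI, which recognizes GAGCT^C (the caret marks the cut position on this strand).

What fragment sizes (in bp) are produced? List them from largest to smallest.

SacI sites (GAGCTC) start at positions 6, 25, 124.
SacI cuts after base 5 of each site (before the last base), so after positions 10, 29, 128.
Circular molecule, 3 cuts → 3 fragments:
  11–29 → 19 bp
  30–128 → 99 bp
  129–136 then 1–10 → 8 + 10 = 18 bp
Sorted largest to smallest: 99, 19, 18 bp.

99, 19, 18 bp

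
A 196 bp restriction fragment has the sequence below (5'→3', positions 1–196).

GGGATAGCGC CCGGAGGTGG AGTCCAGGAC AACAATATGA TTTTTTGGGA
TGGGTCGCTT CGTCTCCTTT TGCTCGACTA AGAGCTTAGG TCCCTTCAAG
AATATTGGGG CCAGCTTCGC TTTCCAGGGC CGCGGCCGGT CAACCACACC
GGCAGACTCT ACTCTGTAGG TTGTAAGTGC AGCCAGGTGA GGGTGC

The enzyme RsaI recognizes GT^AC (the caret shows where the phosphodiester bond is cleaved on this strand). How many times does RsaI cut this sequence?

0

No occurrence of GTAC is present in the sequence.
RsaI does not cut: 0 sites.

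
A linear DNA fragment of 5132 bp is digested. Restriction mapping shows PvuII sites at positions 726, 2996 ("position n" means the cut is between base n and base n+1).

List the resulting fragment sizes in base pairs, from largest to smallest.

2270, 2136, 726 bp

Linear molecule, 2 cuts → 3 fragments:
  726 − 0 = 726 bp
  2996 − 726 = 2270 bp
  5132 − 2996 = 2136 bp
Sorted largest to smallest: 2270, 2136, 726 bp.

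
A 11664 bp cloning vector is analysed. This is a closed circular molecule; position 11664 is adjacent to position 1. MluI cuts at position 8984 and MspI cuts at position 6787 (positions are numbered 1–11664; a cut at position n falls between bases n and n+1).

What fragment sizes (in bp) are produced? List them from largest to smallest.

9467, 2197 bp

Combined cut positions (sorted): 6787, 8984.
Circular molecule, 2 cuts → 2 fragments:
  8984 − 6787 = 2197 bp
  wrap: 11664 − 8984 + 6787 = 9467 bp
Sorted largest to smallest: 9467, 2197 bp.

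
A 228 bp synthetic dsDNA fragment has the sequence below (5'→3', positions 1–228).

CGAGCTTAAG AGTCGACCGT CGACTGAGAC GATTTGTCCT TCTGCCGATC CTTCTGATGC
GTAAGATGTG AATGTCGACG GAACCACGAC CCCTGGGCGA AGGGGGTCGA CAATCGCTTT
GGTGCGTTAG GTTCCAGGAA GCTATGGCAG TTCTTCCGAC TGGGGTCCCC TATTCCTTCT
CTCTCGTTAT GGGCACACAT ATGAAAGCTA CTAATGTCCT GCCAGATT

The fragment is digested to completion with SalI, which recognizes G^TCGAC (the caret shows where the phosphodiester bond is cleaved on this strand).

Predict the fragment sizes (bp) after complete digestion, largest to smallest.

122, 55, 32, 12, 7 bp

SalI sites (GTCGAC) start at positions 12, 19, 74, 106.
SalI cuts after the first base of each site, so after positions 12, 19, 74, 106.
Linear molecule, 4 cuts → 5 fragments:
  1–12 → 12 bp
  13–19 → 7 bp
  20–74 → 55 bp
  75–106 → 32 bp
  107–228 → 122 bp
Sorted largest to smallest: 122, 55, 32, 12, 7 bp.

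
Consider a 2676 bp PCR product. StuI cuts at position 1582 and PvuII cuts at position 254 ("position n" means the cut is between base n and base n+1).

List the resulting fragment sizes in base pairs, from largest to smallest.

Combined cut positions (sorted): 254, 1582.
Linear molecule, 2 cuts → 3 fragments:
  254 − 0 = 254 bp
  1582 − 254 = 1328 bp
  2676 − 1582 = 1094 bp
Sorted largest to smallest: 1328, 1094, 254 bp.

1328, 1094, 254 bp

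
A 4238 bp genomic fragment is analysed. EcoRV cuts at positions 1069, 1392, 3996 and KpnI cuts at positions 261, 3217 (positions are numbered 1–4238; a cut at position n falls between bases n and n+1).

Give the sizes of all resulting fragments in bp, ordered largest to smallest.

1825, 808, 779, 323, 261, 242 bp

Combined cut positions (sorted): 261, 1069, 1392, 3217, 3996.
Linear molecule, 5 cuts → 6 fragments:
  261 − 0 = 261 bp
  1069 − 261 = 808 bp
  1392 − 1069 = 323 bp
  3217 − 1392 = 1825 bp
  3996 − 3217 = 779 bp
  4238 − 3996 = 242 bp
Sorted largest to smallest: 1825, 808, 779, 323, 261, 242 bp.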